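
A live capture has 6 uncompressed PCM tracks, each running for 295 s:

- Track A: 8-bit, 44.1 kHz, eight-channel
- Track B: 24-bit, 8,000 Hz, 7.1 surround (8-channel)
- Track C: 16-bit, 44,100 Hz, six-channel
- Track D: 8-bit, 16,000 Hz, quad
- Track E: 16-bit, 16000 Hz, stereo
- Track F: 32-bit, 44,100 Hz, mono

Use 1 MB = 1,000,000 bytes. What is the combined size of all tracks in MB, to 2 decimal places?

406.63 MB

Track A: 44,100 × 295 × 1 × 8 = 104,076,000 bytes.
Track B: 8,000 × 295 × 3 × 8 = 56,640,000 bytes.
Track C: 44,100 × 295 × 2 × 6 = 156,114,000 bytes.
Track D: 16,000 × 295 × 1 × 4 = 18,880,000 bytes.
Track E: 16,000 × 295 × 2 × 2 = 18,880,000 bytes.
Track F: 44,100 × 295 × 4 × 1 = 52,038,000 bytes.
Total = 406,628,000 bytes = 406.63 MB.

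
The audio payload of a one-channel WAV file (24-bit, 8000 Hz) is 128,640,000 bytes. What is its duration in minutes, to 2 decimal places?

89.33 minutes

Byte rate = 8,000 × 3 × 1 = 24,000 bytes/s.
Duration = 128,640,000 / 24,000 = 5,360 s.
5,360 s / 60 = 89.33 minutes.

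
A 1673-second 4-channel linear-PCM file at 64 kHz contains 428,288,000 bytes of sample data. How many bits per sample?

Bytes per sample = 428,288,000 / (64,000 × 1,673 × 4) = 428,288,000 / 428,288,000 = 1.
Bit depth = 1 × 8 = 8 bits.

8 bits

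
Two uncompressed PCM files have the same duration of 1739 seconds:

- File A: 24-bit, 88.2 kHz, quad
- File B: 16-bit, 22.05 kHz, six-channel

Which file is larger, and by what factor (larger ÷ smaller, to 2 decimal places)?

File A, by a factor of 4.00

File A: 88,200 × 3 × 4 = 1,058,400 bytes/s.
File B: 22,050 × 2 × 6 = 264,600 bytes/s.
File A is larger; ratio = 1,840,557,600 / 460,139,400 = 4.00.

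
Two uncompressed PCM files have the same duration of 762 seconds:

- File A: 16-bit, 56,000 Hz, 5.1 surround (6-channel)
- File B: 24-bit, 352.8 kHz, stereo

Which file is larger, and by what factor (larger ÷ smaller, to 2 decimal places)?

File A: 56,000 × 2 × 6 = 672,000 bytes/s.
File B: 352,800 × 3 × 2 = 2,116,800 bytes/s.
File B is larger; ratio = 1,613,001,600 / 512,064,000 = 3.15.

File B, by a factor of 3.15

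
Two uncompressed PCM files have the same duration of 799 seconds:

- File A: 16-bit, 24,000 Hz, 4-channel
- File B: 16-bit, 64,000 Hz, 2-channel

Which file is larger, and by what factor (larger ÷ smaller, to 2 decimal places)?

File A: 24,000 × 2 × 4 = 192,000 bytes/s.
File B: 64,000 × 2 × 2 = 256,000 bytes/s.
File B is larger; ratio = 204,544,000 / 153,408,000 = 1.33.

File B, by a factor of 1.33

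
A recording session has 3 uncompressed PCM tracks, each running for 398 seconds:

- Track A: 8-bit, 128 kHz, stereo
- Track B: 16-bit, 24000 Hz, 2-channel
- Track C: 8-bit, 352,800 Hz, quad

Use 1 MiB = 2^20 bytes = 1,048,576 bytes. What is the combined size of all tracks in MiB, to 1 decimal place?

669.2 MiB

Track A: 128,000 × 398 × 1 × 2 = 101,888,000 bytes.
Track B: 24,000 × 398 × 2 × 2 = 38,208,000 bytes.
Track C: 352,800 × 398 × 1 × 4 = 561,657,600 bytes.
Total = 701,753,600 bytes = 669.2 MiB.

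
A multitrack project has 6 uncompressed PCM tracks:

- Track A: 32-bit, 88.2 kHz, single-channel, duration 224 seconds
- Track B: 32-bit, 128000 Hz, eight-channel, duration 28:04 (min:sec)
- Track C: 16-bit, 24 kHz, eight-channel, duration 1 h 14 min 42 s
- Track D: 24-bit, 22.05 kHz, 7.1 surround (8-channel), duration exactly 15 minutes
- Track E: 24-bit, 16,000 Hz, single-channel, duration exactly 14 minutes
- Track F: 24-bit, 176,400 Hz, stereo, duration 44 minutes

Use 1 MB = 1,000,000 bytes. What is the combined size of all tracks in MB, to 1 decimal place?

12008.6 MB

Track A: 88,200 × 224 × 4 × 1 = 79,027,200 bytes.
Track B: 28:04 (min:sec) = 1,684 s; 128,000 × 1,684 × 4 × 8 = 6,897,664,000 bytes.
Track C: 1 h 14 min 42 s = 4,482 s; 24,000 × 4,482 × 2 × 8 = 1,721,088,000 bytes.
Track D: exactly 15 minutes = 900 s; 22,050 × 900 × 3 × 8 = 476,280,000 bytes.
Track E: exactly 14 minutes = 840 s; 16,000 × 840 × 3 × 1 = 40,320,000 bytes.
Track F: 44 minutes = 2,640 s; 176,400 × 2,640 × 3 × 2 = 2,794,176,000 bytes.
Total = 12,008,555,200 bytes = 12008.6 MB.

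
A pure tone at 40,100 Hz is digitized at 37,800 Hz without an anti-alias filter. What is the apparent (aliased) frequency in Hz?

Nyquist = 37,800/2 = 18,900 Hz; 40,100 Hz exceeds it.
Alias = |40,100 − 1×37,800| = |40,100 − 37,800| = 2,300 Hz.

2,300 Hz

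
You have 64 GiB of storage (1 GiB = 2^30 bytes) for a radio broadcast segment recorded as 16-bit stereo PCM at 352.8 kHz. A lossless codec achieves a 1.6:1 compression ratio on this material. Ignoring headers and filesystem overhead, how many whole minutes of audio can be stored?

1,298 minutes

Uncompressed byte rate = 352,800 × 2 × 2 = 1,411,200 bytes/s.
After 1.6:1 compression, effective rate ≈ 882000 bytes/s.
Capacity = 64 × 1,073,741,824 = 68,719,476,736 bytes.
68,719,476,736 / effective rate ≈ 77913.24 s → 1,298 minutes.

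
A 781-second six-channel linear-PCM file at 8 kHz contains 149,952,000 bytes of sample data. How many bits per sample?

32 bits

Bytes per sample = 149,952,000 / (8,000 × 781 × 6) = 149,952,000 / 37,488,000 = 4.
Bit depth = 4 × 8 = 32 bits.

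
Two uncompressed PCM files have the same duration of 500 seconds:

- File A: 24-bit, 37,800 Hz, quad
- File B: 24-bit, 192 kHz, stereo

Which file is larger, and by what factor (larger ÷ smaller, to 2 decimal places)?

File A: 37,800 × 3 × 4 = 453,600 bytes/s.
File B: 192,000 × 3 × 2 = 1,152,000 bytes/s.
File B is larger; ratio = 576,000,000 / 226,800,000 = 2.54.

File B, by a factor of 2.54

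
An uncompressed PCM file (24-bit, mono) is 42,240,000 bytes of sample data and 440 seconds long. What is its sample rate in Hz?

Bytes = sample_rate × seconds × bytes_per_sample × channels.
sample_rate = 42,240,000 / (440 × 3 × 1) = 42,240,000 / 1,320 = 32,000 Hz.

32,000 Hz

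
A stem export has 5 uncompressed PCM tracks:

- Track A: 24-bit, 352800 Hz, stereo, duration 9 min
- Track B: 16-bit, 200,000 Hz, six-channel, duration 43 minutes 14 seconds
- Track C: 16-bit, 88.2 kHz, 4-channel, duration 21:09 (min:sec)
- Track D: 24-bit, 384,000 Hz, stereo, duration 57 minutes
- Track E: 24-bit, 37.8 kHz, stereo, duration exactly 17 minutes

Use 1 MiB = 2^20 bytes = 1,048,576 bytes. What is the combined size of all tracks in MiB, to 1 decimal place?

Track A: 9 min = 540 s; 352,800 × 540 × 3 × 2 = 1,143,072,000 bytes.
Track B: 43 minutes 14 seconds = 2,594 s; 200,000 × 2,594 × 2 × 6 = 6,225,600,000 bytes.
Track C: 21:09 (min:sec) = 1,269 s; 88,200 × 1,269 × 2 × 4 = 895,406,400 bytes.
Track D: 57 minutes = 3,420 s; 384,000 × 3,420 × 3 × 2 = 7,879,680,000 bytes.
Track E: exactly 17 minutes = 1,020 s; 37,800 × 1,020 × 3 × 2 = 231,336,000 bytes.
Total = 16,375,094,400 bytes = 15616.5 MiB.

15616.5 MiB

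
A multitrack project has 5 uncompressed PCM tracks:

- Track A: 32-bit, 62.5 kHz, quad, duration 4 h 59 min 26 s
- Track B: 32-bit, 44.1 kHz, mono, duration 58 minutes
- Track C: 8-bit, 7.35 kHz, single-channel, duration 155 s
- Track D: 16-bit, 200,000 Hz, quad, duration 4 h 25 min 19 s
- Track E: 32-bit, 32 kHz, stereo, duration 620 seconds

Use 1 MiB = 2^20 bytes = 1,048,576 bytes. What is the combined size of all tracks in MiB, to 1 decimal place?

42162.1 MiB

Track A: 4 h 59 min 26 s = 17,966 s; 62,500 × 17,966 × 4 × 4 = 17,966,000,000 bytes.
Track B: 58 minutes = 3,480 s; 44,100 × 3,480 × 4 × 1 = 613,872,000 bytes.
Track C: 7,350 × 155 × 1 × 1 = 1,139,250 bytes.
Track D: 4 h 25 min 19 s = 15,919 s; 200,000 × 15,919 × 2 × 4 = 25,470,400,000 bytes.
Track E: 32,000 × 620 × 4 × 2 = 158,720,000 bytes.
Total = 44,210,131,250 bytes = 42162.1 MiB.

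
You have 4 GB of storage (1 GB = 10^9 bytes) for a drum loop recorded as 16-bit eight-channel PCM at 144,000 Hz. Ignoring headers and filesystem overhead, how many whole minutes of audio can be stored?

28 minutes

Uncompressed byte rate = 144,000 × 2 × 8 = 2,304,000 bytes/s.
Capacity = 4 × 1,000,000,000 = 4,000,000,000 bytes.
4,000,000,000 / 2,304,000 ≈ 1736.11 s → 28 minutes.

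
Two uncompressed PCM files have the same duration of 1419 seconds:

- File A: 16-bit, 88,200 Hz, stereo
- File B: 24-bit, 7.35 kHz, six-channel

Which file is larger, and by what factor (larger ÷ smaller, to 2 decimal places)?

File A, by a factor of 2.67

File A: 88,200 × 2 × 2 = 352,800 bytes/s.
File B: 7,350 × 3 × 6 = 132,300 bytes/s.
File A is larger; ratio = 500,623,200 / 187,733,700 = 2.67.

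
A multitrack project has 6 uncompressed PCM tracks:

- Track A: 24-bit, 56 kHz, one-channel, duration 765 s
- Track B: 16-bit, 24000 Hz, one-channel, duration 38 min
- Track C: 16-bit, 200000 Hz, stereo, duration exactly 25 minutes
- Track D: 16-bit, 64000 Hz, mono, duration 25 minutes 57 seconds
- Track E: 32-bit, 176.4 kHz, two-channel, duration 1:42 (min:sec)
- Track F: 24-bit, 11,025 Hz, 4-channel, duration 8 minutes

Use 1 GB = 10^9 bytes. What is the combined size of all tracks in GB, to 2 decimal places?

1.84 GB

Track A: 56,000 × 765 × 3 × 1 = 128,520,000 bytes.
Track B: 38 min = 2,280 s; 24,000 × 2,280 × 2 × 1 = 109,440,000 bytes.
Track C: exactly 25 minutes = 1,500 s; 200,000 × 1,500 × 2 × 2 = 1,200,000,000 bytes.
Track D: 25 minutes 57 seconds = 1,557 s; 64,000 × 1,557 × 2 × 1 = 199,296,000 bytes.
Track E: 1:42 (min:sec) = 102 s; 176,400 × 102 × 4 × 2 = 143,942,400 bytes.
Track F: 8 minutes = 480 s; 11,025 × 480 × 3 × 4 = 63,504,000 bytes.
Total = 1,844,702,400 bytes = 1.84 GB.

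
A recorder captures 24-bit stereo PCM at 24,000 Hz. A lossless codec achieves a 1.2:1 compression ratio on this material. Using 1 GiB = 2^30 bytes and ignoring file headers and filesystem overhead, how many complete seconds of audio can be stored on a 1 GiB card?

Uncompressed byte rate = 24,000 × 3 × 2 = 144,000 bytes/s.
After 1.2:1 compression, effective rate ≈ 120000 bytes/s.
Capacity = 1 × 1,073,741,824 = 1,073,741,824 bytes.
1,073,741,824 / effective rate ≈ 8947.85 s → 8,947 seconds.

8,947 seconds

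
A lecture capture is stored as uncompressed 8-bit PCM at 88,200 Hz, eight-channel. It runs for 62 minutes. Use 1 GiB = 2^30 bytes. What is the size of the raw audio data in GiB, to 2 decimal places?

Duration = 62 minutes = 3,720 s.
Bytes = 88,200 samples/s × 3,720 s × 1 bytes/sample × 8 ch = 2,624,832,000 bytes.
2,624,832,000 / 1,073,741,824 = 2.44 GiB.

2.44 GiB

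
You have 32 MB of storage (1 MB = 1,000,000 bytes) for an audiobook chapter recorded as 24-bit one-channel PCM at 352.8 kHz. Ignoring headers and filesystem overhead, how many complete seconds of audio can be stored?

Uncompressed byte rate = 352,800 × 3 × 1 = 1,058,400 bytes/s.
Capacity = 32 × 1,000,000 = 32,000,000 bytes.
32,000,000 / 1,058,400 ≈ 30.23 s → 30 seconds.

30 seconds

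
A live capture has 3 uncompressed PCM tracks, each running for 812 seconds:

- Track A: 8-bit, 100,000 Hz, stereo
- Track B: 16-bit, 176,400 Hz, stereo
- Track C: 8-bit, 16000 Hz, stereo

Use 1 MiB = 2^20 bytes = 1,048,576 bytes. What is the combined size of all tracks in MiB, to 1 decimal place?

726.1 MiB

Track A: 100,000 × 812 × 1 × 2 = 162,400,000 bytes.
Track B: 176,400 × 812 × 2 × 2 = 572,947,200 bytes.
Track C: 16,000 × 812 × 1 × 2 = 25,984,000 bytes.
Total = 761,331,200 bytes = 726.1 MiB.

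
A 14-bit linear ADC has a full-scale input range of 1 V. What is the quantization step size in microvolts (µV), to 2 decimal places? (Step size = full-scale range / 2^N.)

1 V / 2^14 = 1 / 16,384 V = 61.04 µV.

61.04 µV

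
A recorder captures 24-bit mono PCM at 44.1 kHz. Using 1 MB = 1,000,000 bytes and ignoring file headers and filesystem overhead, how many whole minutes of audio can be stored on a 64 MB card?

Uncompressed byte rate = 44,100 × 3 × 1 = 132,300 bytes/s.
Capacity = 64 × 1,000,000 = 64,000,000 bytes.
64,000,000 / 132,300 ≈ 483.75 s → 8 minutes.

8 minutes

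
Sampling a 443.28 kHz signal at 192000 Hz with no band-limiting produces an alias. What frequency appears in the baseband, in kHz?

59.28 kHz

Nyquist = 192,000/2 = 96,000 Hz; 443,280 Hz exceeds it.
Alias = |443,280 − 2×192,000| = |443,280 − 384,000| = 59,280 Hz = 59.28 kHz.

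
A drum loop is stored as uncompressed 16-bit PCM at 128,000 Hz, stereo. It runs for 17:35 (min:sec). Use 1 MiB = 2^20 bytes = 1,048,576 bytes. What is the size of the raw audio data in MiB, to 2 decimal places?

515.14 MiB

Duration = 17:35 (min:sec) = 1,055 s.
Bytes = 128,000 samples/s × 1,055 s × 2 bytes/sample × 2 ch = 540,160,000 bytes.
540,160,000 / 1,048,576 = 515.14 MiB.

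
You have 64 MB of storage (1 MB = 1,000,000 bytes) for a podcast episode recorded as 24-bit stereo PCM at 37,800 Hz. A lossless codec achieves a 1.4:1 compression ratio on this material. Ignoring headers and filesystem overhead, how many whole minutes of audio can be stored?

6 minutes

Uncompressed byte rate = 37,800 × 3 × 2 = 226,800 bytes/s.
After 1.4:1 compression, effective rate ≈ 162000 bytes/s.
Capacity = 64 × 1,000,000 = 64,000,000 bytes.
64,000,000 / effective rate ≈ 395.06 s → 6 minutes.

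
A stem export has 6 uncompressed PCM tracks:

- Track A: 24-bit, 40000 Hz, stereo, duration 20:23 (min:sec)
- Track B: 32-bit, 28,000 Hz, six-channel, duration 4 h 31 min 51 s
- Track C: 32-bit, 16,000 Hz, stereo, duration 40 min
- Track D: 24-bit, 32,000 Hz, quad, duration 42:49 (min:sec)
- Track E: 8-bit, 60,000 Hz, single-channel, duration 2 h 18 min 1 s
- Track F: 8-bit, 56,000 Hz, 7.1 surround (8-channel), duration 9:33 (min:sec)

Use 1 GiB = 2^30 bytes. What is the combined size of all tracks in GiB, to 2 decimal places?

Track A: 20:23 (min:sec) = 1,223 s; 40,000 × 1,223 × 3 × 2 = 293,520,000 bytes.
Track B: 4 h 31 min 51 s = 16,311 s; 28,000 × 16,311 × 4 × 6 = 10,960,992,000 bytes.
Track C: 40 min = 2,400 s; 16,000 × 2,400 × 4 × 2 = 307,200,000 bytes.
Track D: 42:49 (min:sec) = 2,569 s; 32,000 × 2,569 × 3 × 4 = 986,496,000 bytes.
Track E: 2 h 18 min 1 s = 8,281 s; 60,000 × 8,281 × 1 × 1 = 496,860,000 bytes.
Track F: 9:33 (min:sec) = 573 s; 56,000 × 573 × 1 × 8 = 256,704,000 bytes.
Total = 13,301,772,000 bytes = 12.39 GiB.

12.39 GiB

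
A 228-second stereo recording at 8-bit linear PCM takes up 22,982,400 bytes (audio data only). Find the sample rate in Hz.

50,400 Hz

Bytes = sample_rate × seconds × bytes_per_sample × channels.
sample_rate = 22,982,400 / (228 × 1 × 2) = 22,982,400 / 456 = 50,400 Hz.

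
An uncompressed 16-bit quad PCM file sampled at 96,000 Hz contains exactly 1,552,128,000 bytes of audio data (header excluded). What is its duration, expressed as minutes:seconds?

Byte rate = 96,000 × 2 × 4 = 768,000 bytes/s.
Duration = 1,552,128,000 / 768,000 = 2,021 s.
2,021 s = 33:41.

33:41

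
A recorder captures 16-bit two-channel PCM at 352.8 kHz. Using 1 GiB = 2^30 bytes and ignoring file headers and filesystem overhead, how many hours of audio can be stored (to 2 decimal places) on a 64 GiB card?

13.53 hours

Uncompressed byte rate = 352,800 × 2 × 2 = 1,411,200 bytes/s.
Capacity = 64 × 1,073,741,824 = 68,719,476,736 bytes.
68,719,476,736 / 1,411,200 ≈ 48695.77 s → 13.53 hours.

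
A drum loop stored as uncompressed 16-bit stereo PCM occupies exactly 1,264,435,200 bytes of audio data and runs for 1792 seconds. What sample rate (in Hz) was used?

Bytes = sample_rate × seconds × bytes_per_sample × channels.
sample_rate = 1,264,435,200 / (1,792 × 2 × 2) = 1,264,435,200 / 7,168 = 176,400 Hz.

176,400 Hz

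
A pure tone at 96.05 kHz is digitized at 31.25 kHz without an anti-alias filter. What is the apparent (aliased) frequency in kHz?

Nyquist = 31,250/2 = 15,625 Hz; 96,050 Hz exceeds it.
Alias = |96,050 − 3×31,250| = |96,050 − 93,750| = 2,300 Hz = 2.3 kHz.

2.3 kHz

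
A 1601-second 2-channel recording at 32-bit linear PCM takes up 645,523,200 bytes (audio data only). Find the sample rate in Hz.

Bytes = sample_rate × seconds × bytes_per_sample × channels.
sample_rate = 645,523,200 / (1,601 × 4 × 2) = 645,523,200 / 12,808 = 50,400 Hz.

50,400 Hz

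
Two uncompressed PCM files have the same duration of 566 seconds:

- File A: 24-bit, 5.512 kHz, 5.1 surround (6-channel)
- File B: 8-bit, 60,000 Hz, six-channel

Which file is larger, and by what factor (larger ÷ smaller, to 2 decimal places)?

File B, by a factor of 3.63

File A: 5,512 × 3 × 6 = 99,216 bytes/s.
File B: 60,000 × 1 × 6 = 360,000 bytes/s.
File B is larger; ratio = 203,760,000 / 56,156,256 = 3.63.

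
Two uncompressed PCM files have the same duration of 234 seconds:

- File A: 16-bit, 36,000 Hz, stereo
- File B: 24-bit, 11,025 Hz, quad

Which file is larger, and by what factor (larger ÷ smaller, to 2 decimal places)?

File A, by a factor of 1.09

File A: 36,000 × 2 × 2 = 144,000 bytes/s.
File B: 11,025 × 3 × 4 = 132,300 bytes/s.
File A is larger; ratio = 33,696,000 / 30,958,200 = 1.09.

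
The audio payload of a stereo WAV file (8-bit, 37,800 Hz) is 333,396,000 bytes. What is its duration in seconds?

Byte rate = 37,800 × 1 × 2 = 75,600 bytes/s.
Duration = 333,396,000 / 75,600 = 4,410 s.

4,410 seconds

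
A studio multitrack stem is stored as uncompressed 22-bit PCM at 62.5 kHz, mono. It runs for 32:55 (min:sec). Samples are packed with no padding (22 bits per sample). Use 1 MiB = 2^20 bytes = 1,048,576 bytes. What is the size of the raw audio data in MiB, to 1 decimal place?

Duration = 32:55 (min:sec) = 1,975 s.
Bits = 62,500 × 1,975 × 22 × 1 = 2,715,625,000 bits = 339,453,125 bytes.
339,453,125 / 1,048,576 = 323.7 MiB.

323.7 MiB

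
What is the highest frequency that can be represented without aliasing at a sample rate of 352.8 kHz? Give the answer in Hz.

176,400 Hz

Nyquist frequency = sample rate / 2 = 352,800 / 2 = 176,400 Hz.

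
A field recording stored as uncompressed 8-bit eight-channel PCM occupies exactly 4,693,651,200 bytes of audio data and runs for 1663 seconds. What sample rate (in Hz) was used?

Bytes = sample_rate × seconds × bytes_per_sample × channels.
sample_rate = 4,693,651,200 / (1,663 × 1 × 8) = 4,693,651,200 / 13,304 = 352,800 Hz.

352,800 Hz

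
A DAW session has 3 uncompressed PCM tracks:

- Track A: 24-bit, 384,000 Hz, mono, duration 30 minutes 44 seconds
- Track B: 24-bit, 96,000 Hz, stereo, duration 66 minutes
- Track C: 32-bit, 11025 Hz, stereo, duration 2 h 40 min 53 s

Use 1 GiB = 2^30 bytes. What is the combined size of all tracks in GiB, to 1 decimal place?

4.9 GiB

Track A: 30 minutes 44 seconds = 1,844 s; 384,000 × 1,844 × 3 × 1 = 2,124,288,000 bytes.
Track B: 66 minutes = 3,960 s; 96,000 × 3,960 × 3 × 2 = 2,280,960,000 bytes.
Track C: 2 h 40 min 53 s = 9,653 s; 11,025 × 9,653 × 4 × 2 = 851,394,600 bytes.
Total = 5,256,642,600 bytes = 4.9 GiB.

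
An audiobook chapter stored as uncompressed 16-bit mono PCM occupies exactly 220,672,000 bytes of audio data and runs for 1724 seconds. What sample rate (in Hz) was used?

Bytes = sample_rate × seconds × bytes_per_sample × channels.
sample_rate = 220,672,000 / (1,724 × 2 × 1) = 220,672,000 / 3,448 = 64,000 Hz.

64,000 Hz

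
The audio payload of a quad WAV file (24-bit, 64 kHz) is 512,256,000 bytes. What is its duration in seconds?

Byte rate = 64,000 × 3 × 4 = 768,000 bytes/s.
Duration = 512,256,000 / 768,000 = 667 s.

667 seconds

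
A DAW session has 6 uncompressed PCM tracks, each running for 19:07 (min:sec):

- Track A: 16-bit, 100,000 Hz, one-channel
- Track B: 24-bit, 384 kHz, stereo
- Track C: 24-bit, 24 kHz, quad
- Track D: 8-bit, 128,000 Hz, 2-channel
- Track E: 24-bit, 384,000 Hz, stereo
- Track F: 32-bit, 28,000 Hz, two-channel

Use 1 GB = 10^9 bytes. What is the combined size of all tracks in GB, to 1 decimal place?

19:07 (min:sec) = 1,147 s.
Track A: 100,000 × 1,147 × 2 × 1 = 229,400,000 bytes.
Track B: 384,000 × 1,147 × 3 × 2 = 2,642,688,000 bytes.
Track C: 24,000 × 1,147 × 3 × 4 = 330,336,000 bytes.
Track D: 128,000 × 1,147 × 1 × 2 = 293,632,000 bytes.
Track E: 384,000 × 1,147 × 3 × 2 = 2,642,688,000 bytes.
Track F: 28,000 × 1,147 × 4 × 2 = 256,928,000 bytes.
Total = 6,395,672,000 bytes = 6.4 GB.

6.4 GB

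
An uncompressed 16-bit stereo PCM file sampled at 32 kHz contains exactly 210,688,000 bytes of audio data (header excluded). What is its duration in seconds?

Byte rate = 32,000 × 2 × 2 = 128,000 bytes/s.
Duration = 210,688,000 / 128,000 = 1,646 s.

1,646 seconds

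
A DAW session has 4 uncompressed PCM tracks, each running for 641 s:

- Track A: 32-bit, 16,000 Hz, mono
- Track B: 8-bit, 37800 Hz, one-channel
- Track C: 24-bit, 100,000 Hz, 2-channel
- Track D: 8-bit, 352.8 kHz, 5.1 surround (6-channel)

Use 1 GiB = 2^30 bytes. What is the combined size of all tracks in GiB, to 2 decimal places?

1.68 GiB

Track A: 16,000 × 641 × 4 × 1 = 41,024,000 bytes.
Track B: 37,800 × 641 × 1 × 1 = 24,229,800 bytes.
Track C: 100,000 × 641 × 3 × 2 = 384,600,000 bytes.
Track D: 352,800 × 641 × 1 × 6 = 1,356,868,800 bytes.
Total = 1,806,722,600 bytes = 1.68 GiB.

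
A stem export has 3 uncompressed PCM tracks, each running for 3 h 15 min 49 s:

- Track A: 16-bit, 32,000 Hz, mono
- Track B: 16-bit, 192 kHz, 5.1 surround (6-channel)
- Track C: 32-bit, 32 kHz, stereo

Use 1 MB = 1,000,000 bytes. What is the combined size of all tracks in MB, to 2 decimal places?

3 h 15 min 49 s = 11,749 s.
Track A: 32,000 × 11,749 × 2 × 1 = 751,936,000 bytes.
Track B: 192,000 × 11,749 × 2 × 6 = 27,069,696,000 bytes.
Track C: 32,000 × 11,749 × 4 × 2 = 3,007,744,000 bytes.
Total = 30,829,376,000 bytes = 30829.38 MB.

30829.38 MB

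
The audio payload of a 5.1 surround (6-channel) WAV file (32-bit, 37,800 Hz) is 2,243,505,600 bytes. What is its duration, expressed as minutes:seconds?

Byte rate = 37,800 × 4 × 6 = 907,200 bytes/s.
Duration = 2,243,505,600 / 907,200 = 2,473 s.
2,473 s = 41:13.

41:13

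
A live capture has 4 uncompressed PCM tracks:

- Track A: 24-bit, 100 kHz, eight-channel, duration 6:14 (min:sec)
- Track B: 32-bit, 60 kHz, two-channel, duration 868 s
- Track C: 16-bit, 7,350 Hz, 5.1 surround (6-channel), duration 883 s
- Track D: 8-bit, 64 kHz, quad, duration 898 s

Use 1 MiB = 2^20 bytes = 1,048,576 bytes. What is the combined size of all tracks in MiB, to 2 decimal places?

Track A: 6:14 (min:sec) = 374 s; 100,000 × 374 × 3 × 8 = 897,600,000 bytes.
Track B: 60,000 × 868 × 4 × 2 = 416,640,000 bytes.
Track C: 7,350 × 883 × 2 × 6 = 77,880,600 bytes.
Track D: 64,000 × 898 × 1 × 4 = 229,888,000 bytes.
Total = 1,622,008,600 bytes = 1546.87 MiB.

1546.87 MiB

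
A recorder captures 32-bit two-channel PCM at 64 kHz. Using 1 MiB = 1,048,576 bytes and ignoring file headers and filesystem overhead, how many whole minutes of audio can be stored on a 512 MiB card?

Uncompressed byte rate = 64,000 × 4 × 2 = 512,000 bytes/s.
Capacity = 512 × 1,048,576 = 536,870,912 bytes.
536,870,912 / 512,000 ≈ 1048.58 s → 17 minutes.

17 minutes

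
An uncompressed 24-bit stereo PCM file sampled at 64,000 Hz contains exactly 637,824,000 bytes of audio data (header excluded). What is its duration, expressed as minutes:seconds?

27:41

Byte rate = 64,000 × 3 × 2 = 384,000 bytes/s.
Duration = 637,824,000 / 384,000 = 1,661 s.
1,661 s = 27:41.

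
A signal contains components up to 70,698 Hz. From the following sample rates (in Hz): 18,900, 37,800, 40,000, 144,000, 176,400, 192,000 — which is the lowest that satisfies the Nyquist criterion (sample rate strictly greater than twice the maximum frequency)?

144,000 Hz

Need sample rate > 2 × 70,698 = 141,396 Hz.
Lowest listed rate above 141,396 Hz is 144,000 Hz.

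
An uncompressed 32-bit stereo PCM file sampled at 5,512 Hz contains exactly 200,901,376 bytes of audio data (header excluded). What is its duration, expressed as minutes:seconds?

75:56

Byte rate = 5,512 × 4 × 2 = 44,096 bytes/s.
Duration = 200,901,376 / 44,096 = 4,556 s.
4,556 s = 75:56.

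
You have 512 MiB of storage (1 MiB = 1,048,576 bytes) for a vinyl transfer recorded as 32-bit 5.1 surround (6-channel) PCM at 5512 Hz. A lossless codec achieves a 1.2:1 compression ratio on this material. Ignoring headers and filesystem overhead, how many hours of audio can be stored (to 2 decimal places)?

Uncompressed byte rate = 5,512 × 4 × 6 = 132,288 bytes/s.
After 1.2:1 compression, effective rate ≈ 110240 bytes/s.
Capacity = 512 × 1,048,576 = 536,870,912 bytes.
536,870,912 / effective rate ≈ 4870.02 s → 1.35 hours.

1.35 hours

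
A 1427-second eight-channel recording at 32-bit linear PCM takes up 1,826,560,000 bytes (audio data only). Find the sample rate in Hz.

40,000 Hz

Bytes = sample_rate × seconds × bytes_per_sample × channels.
sample_rate = 1,826,560,000 / (1,427 × 4 × 8) = 1,826,560,000 / 45,664 = 40,000 Hz.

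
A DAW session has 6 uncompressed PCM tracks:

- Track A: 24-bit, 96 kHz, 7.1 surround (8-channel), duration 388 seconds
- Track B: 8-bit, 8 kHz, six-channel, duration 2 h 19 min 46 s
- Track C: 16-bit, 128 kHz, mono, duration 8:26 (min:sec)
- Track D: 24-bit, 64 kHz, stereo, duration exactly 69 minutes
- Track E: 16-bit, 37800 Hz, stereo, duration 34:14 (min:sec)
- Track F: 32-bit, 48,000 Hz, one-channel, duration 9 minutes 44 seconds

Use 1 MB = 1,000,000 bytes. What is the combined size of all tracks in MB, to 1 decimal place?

Track A: 96,000 × 388 × 3 × 8 = 893,952,000 bytes.
Track B: 2 h 19 min 46 s = 8,386 s; 8,000 × 8,386 × 1 × 6 = 402,528,000 bytes.
Track C: 8:26 (min:sec) = 506 s; 128,000 × 506 × 2 × 1 = 129,536,000 bytes.
Track D: exactly 69 minutes = 4,140 s; 64,000 × 4,140 × 3 × 2 = 1,589,760,000 bytes.
Track E: 34:14 (min:sec) = 2,054 s; 37,800 × 2,054 × 2 × 2 = 310,564,800 bytes.
Track F: 9 minutes 44 seconds = 584 s; 48,000 × 584 × 4 × 1 = 112,128,000 bytes.
Total = 3,438,468,800 bytes = 3438.5 MB.

3438.5 MB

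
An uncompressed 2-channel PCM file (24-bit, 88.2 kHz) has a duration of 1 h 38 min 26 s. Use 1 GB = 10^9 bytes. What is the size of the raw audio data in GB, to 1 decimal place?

Duration = 1 h 38 min 26 s = 5,906 s.
Bytes = 88,200 samples/s × 5,906 s × 3 bytes/sample × 2 ch = 3,125,455,200 bytes.
3,125,455,200 / 1,000,000,000 = 3.1 GB.

3.1 GB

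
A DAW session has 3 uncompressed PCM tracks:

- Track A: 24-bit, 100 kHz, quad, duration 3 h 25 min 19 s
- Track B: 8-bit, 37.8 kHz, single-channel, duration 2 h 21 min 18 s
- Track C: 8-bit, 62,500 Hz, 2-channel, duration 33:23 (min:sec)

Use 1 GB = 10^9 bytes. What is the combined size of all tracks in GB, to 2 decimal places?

Track A: 3 h 25 min 19 s = 12,319 s; 100,000 × 12,319 × 3 × 4 = 14,782,800,000 bytes.
Track B: 2 h 21 min 18 s = 8,478 s; 37,800 × 8,478 × 1 × 1 = 320,468,400 bytes.
Track C: 33:23 (min:sec) = 2,003 s; 62,500 × 2,003 × 1 × 2 = 250,375,000 bytes.
Total = 15,353,643,400 bytes = 15.35 GB.

15.35 GB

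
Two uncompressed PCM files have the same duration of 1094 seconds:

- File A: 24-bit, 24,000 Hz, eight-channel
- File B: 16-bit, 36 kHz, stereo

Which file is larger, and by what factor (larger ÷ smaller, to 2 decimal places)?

File A, by a factor of 4.00

File A: 24,000 × 3 × 8 = 576,000 bytes/s.
File B: 36,000 × 2 × 2 = 144,000 bytes/s.
File A is larger; ratio = 630,144,000 / 157,536,000 = 4.00.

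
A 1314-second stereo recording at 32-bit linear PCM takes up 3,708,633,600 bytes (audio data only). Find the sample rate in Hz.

Bytes = sample_rate × seconds × bytes_per_sample × channels.
sample_rate = 3,708,633,600 / (1,314 × 4 × 2) = 3,708,633,600 / 10,512 = 352,800 Hz.

352,800 Hz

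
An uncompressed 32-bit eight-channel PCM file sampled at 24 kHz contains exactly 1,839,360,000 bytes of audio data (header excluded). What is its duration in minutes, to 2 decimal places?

39.92 minutes

Byte rate = 24,000 × 4 × 8 = 768,000 bytes/s.
Duration = 1,839,360,000 / 768,000 = 2,395 s.
2,395 s / 60 = 39.92 minutes.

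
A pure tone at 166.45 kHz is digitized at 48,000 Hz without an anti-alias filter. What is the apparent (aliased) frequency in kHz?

22.45 kHz

Nyquist = 48,000/2 = 24,000 Hz; 166,450 Hz exceeds it.
Alias = |166,450 − 3×48,000| = |166,450 − 144,000| = 22,450 Hz = 22.45 kHz.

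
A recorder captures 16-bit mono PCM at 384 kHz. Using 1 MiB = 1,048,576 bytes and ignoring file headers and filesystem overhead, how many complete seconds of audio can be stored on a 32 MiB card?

43 seconds

Uncompressed byte rate = 384,000 × 2 × 1 = 768,000 bytes/s.
Capacity = 32 × 1,048,576 = 33,554,432 bytes.
33,554,432 / 768,000 ≈ 43.69 s → 43 seconds.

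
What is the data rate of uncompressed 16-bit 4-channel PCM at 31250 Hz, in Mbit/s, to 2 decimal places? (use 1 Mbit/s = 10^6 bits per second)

2.00 Mbit/s

Bit rate = 31,250 × 16 × 4 = 2,000,000 bits/s.
= 2.00 Mbit/s.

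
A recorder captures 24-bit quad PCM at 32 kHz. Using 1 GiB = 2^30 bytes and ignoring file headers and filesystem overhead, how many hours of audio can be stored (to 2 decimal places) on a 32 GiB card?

24.86 hours

Uncompressed byte rate = 32,000 × 3 × 4 = 384,000 bytes/s.
Capacity = 32 × 1,073,741,824 = 34,359,738,368 bytes.
34,359,738,368 / 384,000 ≈ 89478.49 s → 24.86 hours.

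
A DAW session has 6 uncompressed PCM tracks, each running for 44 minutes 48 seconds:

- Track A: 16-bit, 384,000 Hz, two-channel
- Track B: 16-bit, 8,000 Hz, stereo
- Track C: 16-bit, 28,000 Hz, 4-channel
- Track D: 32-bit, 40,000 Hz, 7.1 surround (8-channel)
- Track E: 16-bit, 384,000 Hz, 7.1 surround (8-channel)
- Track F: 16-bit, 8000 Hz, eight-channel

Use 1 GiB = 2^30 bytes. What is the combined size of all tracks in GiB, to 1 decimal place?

23.4 GiB

44 minutes 48 seconds = 2,688 s.
Track A: 384,000 × 2,688 × 2 × 2 = 4,128,768,000 bytes.
Track B: 8,000 × 2,688 × 2 × 2 = 86,016,000 bytes.
Track C: 28,000 × 2,688 × 2 × 4 = 602,112,000 bytes.
Track D: 40,000 × 2,688 × 4 × 8 = 3,440,640,000 bytes.
Track E: 384,000 × 2,688 × 2 × 8 = 16,515,072,000 bytes.
Track F: 8,000 × 2,688 × 2 × 8 = 344,064,000 bytes.
Total = 25,116,672,000 bytes = 23.4 GiB.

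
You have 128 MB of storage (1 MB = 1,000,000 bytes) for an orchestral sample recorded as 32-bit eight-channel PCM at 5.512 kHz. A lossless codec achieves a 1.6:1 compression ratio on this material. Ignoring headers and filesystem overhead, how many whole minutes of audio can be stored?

19 minutes

Uncompressed byte rate = 5,512 × 4 × 8 = 176,384 bytes/s.
After 1.6:1 compression, effective rate ≈ 110240 bytes/s.
Capacity = 128 × 1,000,000 = 128,000,000 bytes.
128,000,000 / effective rate ≈ 1161.1 s → 19 minutes.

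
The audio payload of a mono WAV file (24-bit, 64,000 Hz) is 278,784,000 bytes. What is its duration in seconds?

1,452 seconds

Byte rate = 64,000 × 3 × 1 = 192,000 bytes/s.
Duration = 278,784,000 / 192,000 = 1,452 s.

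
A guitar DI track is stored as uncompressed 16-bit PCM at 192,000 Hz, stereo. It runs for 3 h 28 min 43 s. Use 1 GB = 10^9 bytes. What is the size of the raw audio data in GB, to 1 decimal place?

9.6 GB

Duration = 3 h 28 min 43 s = 12,523 s.
Bytes = 192,000 samples/s × 12,523 s × 2 bytes/sample × 2 ch = 9,617,664,000 bytes.
9,617,664,000 / 1,000,000,000 = 9.6 GB.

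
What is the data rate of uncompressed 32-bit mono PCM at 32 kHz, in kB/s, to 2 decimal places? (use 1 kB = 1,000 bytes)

Bit rate = 32,000 × 32 × 1 = 1,024,000 bits/s.
1,024,000 / 8 = 128,000 B/s = 128.00 kB/s.

128.00 kB/s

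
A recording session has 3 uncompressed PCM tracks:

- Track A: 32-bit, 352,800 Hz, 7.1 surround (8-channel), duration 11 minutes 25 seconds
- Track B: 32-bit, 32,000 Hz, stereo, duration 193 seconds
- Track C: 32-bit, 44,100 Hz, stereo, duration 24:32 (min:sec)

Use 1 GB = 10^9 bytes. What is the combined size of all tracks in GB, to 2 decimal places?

8.30 GB

Track A: 11 minutes 25 seconds = 685 s; 352,800 × 685 × 4 × 8 = 7,733,376,000 bytes.
Track B: 32,000 × 193 × 4 × 2 = 49,408,000 bytes.
Track C: 24:32 (min:sec) = 1,472 s; 44,100 × 1,472 × 4 × 2 = 519,321,600 bytes.
Total = 8,302,105,600 bytes = 8.30 GB.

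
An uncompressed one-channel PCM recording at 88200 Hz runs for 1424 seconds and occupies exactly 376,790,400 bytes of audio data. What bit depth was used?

24 bits

Bytes per sample = 376,790,400 / (88,200 × 1,424 × 1) = 376,790,400 / 125,596,800 = 3.
Bit depth = 3 × 8 = 24 bits.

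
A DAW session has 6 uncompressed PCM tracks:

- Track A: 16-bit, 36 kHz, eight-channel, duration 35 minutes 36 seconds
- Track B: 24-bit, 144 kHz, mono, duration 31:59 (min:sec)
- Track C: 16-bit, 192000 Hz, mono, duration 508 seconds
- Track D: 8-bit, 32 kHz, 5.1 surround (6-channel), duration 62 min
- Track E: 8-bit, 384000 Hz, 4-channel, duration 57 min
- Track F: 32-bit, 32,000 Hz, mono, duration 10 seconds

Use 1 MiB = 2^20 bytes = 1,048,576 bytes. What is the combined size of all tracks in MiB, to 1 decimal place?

Track A: 35 minutes 36 seconds = 2,136 s; 36,000 × 2,136 × 2 × 8 = 1,230,336,000 bytes.
Track B: 31:59 (min:sec) = 1,919 s; 144,000 × 1,919 × 3 × 1 = 829,008,000 bytes.
Track C: 192,000 × 508 × 2 × 1 = 195,072,000 bytes.
Track D: 62 min = 3,720 s; 32,000 × 3,720 × 1 × 6 = 714,240,000 bytes.
Track E: 57 min = 3,420 s; 384,000 × 3,420 × 1 × 4 = 5,253,120,000 bytes.
Track F: 32,000 × 10 × 4 × 1 = 1,280,000 bytes.
Total = 8,223,056,000 bytes = 7842.1 MiB.

7842.1 MiB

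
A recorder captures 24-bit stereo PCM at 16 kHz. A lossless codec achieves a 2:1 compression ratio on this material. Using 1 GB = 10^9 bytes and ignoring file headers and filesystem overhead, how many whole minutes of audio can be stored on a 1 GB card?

Uncompressed byte rate = 16,000 × 3 × 2 = 96,000 bytes/s.
After 2:1 compression, effective rate ≈ 48000 bytes/s.
Capacity = 1 × 1,000,000,000 = 1,000,000,000 bytes.
1,000,000,000 / effective rate ≈ 20833.33 s → 347 minutes.

347 minutes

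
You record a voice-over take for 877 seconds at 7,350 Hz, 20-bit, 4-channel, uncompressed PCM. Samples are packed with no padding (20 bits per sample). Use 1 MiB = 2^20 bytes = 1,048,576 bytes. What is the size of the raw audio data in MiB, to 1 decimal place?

Bits = 7,350 × 877 × 20 × 4 = 515,676,000 bits = 64,459,500 bytes.
64,459,500 / 1,048,576 = 61.5 MiB.

61.5 MiB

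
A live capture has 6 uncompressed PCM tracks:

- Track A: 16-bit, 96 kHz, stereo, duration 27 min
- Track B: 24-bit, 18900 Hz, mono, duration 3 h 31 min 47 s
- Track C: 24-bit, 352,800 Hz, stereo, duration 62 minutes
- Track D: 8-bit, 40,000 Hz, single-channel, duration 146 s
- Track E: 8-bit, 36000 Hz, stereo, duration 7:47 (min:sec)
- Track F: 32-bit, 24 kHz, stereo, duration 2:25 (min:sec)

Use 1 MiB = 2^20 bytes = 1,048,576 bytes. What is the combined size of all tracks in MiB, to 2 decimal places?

Track A: 27 min = 1,620 s; 96,000 × 1,620 × 2 × 2 = 622,080,000 bytes.
Track B: 3 h 31 min 47 s = 12,707 s; 18,900 × 12,707 × 3 × 1 = 720,486,900 bytes.
Track C: 62 minutes = 3,720 s; 352,800 × 3,720 × 3 × 2 = 7,874,496,000 bytes.
Track D: 40,000 × 146 × 1 × 1 = 5,840,000 bytes.
Track E: 7:47 (min:sec) = 467 s; 36,000 × 467 × 1 × 2 = 33,624,000 bytes.
Track F: 2:25 (min:sec) = 145 s; 24,000 × 145 × 4 × 2 = 27,840,000 bytes.
Total = 9,284,366,900 bytes = 8854.26 MiB.

8854.26 MiB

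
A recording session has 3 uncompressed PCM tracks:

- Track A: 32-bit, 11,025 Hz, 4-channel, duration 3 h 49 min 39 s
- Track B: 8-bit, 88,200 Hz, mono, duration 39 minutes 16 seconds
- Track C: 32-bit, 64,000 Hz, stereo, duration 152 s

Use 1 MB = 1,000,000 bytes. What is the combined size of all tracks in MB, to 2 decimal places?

Track A: 3 h 49 min 39 s = 13,779 s; 11,025 × 13,779 × 4 × 4 = 2,430,615,600 bytes.
Track B: 39 minutes 16 seconds = 2,356 s; 88,200 × 2,356 × 1 × 1 = 207,799,200 bytes.
Track C: 64,000 × 152 × 4 × 2 = 77,824,000 bytes.
Total = 2,716,238,800 bytes = 2716.24 MB.

2716.24 MB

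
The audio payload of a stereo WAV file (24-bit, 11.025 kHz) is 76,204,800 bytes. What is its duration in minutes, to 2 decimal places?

Byte rate = 11,025 × 3 × 2 = 66,150 bytes/s.
Duration = 76,204,800 / 66,150 = 1,152 s.
1,152 s / 60 = 19.20 minutes.

19.20 minutes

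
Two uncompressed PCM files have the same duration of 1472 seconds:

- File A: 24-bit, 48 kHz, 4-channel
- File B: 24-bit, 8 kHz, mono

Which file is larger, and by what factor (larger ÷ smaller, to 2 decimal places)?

File A, by a factor of 24.00

File A: 48,000 × 3 × 4 = 576,000 bytes/s.
File B: 8,000 × 3 × 1 = 24,000 bytes/s.
File A is larger; ratio = 847,872,000 / 35,328,000 = 24.00.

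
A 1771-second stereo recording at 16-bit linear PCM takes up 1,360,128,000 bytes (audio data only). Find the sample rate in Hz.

192,000 Hz

Bytes = sample_rate × seconds × bytes_per_sample × channels.
sample_rate = 1,360,128,000 / (1,771 × 2 × 2) = 1,360,128,000 / 7,084 = 192,000 Hz.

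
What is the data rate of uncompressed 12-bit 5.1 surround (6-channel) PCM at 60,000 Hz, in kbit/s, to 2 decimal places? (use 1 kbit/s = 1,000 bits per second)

Bit rate = 60,000 × 12 × 6 = 4,320,000 bits/s.
= 4320.00 kbit/s.

4320.00 kbit/s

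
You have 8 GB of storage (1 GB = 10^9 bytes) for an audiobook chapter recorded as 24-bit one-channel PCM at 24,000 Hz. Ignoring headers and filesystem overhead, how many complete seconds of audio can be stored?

111,111 seconds

Uncompressed byte rate = 24,000 × 3 × 1 = 72,000 bytes/s.
Capacity = 8 × 1,000,000,000 = 8,000,000,000 bytes.
8,000,000,000 / 72,000 ≈ 111111.11 s → 111,111 seconds.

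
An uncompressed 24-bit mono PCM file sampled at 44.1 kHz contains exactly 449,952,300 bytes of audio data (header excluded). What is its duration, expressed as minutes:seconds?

Byte rate = 44,100 × 3 × 1 = 132,300 bytes/s.
Duration = 449,952,300 / 132,300 = 3,401 s.
3,401 s = 56:41.

56:41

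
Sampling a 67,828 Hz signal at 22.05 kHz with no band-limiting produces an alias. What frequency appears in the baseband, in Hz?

1,678 Hz

Nyquist = 22,050/2 = 11,025 Hz; 67,828 Hz exceeds it.
Alias = |67,828 − 3×22,050| = |67,828 − 66,150| = 1,678 Hz.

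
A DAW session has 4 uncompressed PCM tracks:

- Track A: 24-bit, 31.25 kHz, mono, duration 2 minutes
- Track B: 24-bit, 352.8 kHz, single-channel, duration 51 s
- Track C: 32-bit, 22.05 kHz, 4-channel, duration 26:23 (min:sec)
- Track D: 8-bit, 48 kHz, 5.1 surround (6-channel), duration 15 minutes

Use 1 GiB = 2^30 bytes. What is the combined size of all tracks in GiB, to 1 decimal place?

Track A: 2 minutes = 120 s; 31,250 × 120 × 3 × 1 = 11,250,000 bytes.
Track B: 352,800 × 51 × 3 × 1 = 53,978,400 bytes.
Track C: 26:23 (min:sec) = 1,583 s; 22,050 × 1,583 × 4 × 4 = 558,482,400 bytes.
Track D: 15 minutes = 900 s; 48,000 × 900 × 1 × 6 = 259,200,000 bytes.
Total = 882,910,800 bytes = 0.8 GiB.

0.8 GiB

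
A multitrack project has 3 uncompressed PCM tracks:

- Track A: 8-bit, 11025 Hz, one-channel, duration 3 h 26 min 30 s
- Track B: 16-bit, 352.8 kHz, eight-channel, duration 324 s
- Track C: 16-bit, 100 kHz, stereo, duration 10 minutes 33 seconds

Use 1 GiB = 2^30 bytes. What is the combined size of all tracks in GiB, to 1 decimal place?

2.1 GiB

Track A: 3 h 26 min 30 s = 12,390 s; 11,025 × 12,390 × 1 × 1 = 136,599,750 bytes.
Track B: 352,800 × 324 × 2 × 8 = 1,828,915,200 bytes.
Track C: 10 minutes 33 seconds = 633 s; 100,000 × 633 × 2 × 2 = 253,200,000 bytes.
Total = 2,218,714,950 bytes = 2.1 GiB.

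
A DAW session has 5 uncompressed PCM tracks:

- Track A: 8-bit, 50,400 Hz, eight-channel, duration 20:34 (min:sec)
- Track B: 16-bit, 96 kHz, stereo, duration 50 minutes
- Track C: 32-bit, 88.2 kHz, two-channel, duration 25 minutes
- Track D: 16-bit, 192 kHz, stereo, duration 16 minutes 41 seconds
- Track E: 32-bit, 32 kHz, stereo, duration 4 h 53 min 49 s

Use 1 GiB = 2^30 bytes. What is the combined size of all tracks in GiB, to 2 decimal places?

Track A: 20:34 (min:sec) = 1,234 s; 50,400 × 1,234 × 1 × 8 = 497,548,800 bytes.
Track B: 50 minutes = 3,000 s; 96,000 × 3,000 × 2 × 2 = 1,152,000,000 bytes.
Track C: 25 minutes = 1,500 s; 88,200 × 1,500 × 4 × 2 = 1,058,400,000 bytes.
Track D: 16 minutes 41 seconds = 1,001 s; 192,000 × 1,001 × 2 × 2 = 768,768,000 bytes.
Track E: 4 h 53 min 49 s = 17,629 s; 32,000 × 17,629 × 4 × 2 = 4,513,024,000 bytes.
Total = 7,989,740,800 bytes = 7.44 GiB.

7.44 GiB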